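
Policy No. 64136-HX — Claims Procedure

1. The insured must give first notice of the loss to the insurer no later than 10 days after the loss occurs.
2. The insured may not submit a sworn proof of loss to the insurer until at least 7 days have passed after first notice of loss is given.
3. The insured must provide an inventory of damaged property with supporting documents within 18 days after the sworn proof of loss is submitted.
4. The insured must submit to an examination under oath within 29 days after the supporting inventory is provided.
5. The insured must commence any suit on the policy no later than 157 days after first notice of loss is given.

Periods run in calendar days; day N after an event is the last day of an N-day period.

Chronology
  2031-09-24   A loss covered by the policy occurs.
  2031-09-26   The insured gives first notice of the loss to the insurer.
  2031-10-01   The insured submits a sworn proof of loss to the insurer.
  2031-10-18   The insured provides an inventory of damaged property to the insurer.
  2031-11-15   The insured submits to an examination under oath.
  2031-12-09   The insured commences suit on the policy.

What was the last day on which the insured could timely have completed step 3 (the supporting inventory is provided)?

Step 3 runs from 2031-10-01, when the sworn proof of loss is submitted. 18 days after 2031-10-01 is 2031-10-19.

2031-10-19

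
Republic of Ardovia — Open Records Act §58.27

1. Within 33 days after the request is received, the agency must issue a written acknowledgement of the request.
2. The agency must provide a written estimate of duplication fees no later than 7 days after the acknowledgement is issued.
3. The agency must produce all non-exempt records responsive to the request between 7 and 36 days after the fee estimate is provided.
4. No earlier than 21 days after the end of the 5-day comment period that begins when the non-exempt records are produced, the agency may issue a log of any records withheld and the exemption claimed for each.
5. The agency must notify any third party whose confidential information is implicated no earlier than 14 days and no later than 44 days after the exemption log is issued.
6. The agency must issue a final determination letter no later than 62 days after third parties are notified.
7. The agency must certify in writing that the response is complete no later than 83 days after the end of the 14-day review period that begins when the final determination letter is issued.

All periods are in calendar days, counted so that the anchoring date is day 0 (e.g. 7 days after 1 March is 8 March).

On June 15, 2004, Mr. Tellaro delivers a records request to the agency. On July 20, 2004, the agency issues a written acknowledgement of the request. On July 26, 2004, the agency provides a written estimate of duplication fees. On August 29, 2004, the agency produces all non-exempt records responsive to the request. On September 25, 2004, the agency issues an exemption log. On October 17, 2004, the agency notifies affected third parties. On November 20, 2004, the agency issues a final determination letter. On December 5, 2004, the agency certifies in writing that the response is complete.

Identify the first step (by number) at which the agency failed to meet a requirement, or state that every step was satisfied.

Step 1 — counting 33 days from June 15, 2004 (when the request is received) gives a deadline of July 18, 2004; done July 20, 2004 — 2 days late.

Step 1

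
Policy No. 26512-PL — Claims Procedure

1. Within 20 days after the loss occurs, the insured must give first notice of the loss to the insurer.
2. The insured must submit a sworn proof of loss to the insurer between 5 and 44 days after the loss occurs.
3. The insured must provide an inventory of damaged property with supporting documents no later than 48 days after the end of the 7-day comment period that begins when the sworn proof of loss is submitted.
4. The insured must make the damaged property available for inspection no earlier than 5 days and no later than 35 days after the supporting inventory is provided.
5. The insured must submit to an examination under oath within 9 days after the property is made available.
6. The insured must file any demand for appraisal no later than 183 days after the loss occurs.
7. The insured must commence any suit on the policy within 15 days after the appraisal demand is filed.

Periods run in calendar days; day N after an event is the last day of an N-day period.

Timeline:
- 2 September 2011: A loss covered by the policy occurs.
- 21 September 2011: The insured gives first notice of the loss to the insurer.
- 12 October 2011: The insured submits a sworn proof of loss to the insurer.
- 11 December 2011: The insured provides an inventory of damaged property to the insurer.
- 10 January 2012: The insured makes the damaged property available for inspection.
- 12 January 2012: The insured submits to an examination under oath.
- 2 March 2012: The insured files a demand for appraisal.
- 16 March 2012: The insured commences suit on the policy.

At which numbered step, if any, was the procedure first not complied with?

Step 3

(1) due by 2 September 2011 + 20 days = 22 September 2011; 21 September 2011 is within that limit.
(2) the permitted window runs from 2 September 2011 + 5 = 7 September 2011 to 2 September 2011 + 44 = 16 October 2011; done 12 October 2011, which is between those dates.
(3) due by 19 October 2011 + 48 days = 6 December 2011; 11 December 2011 misses that deadline by 5 days.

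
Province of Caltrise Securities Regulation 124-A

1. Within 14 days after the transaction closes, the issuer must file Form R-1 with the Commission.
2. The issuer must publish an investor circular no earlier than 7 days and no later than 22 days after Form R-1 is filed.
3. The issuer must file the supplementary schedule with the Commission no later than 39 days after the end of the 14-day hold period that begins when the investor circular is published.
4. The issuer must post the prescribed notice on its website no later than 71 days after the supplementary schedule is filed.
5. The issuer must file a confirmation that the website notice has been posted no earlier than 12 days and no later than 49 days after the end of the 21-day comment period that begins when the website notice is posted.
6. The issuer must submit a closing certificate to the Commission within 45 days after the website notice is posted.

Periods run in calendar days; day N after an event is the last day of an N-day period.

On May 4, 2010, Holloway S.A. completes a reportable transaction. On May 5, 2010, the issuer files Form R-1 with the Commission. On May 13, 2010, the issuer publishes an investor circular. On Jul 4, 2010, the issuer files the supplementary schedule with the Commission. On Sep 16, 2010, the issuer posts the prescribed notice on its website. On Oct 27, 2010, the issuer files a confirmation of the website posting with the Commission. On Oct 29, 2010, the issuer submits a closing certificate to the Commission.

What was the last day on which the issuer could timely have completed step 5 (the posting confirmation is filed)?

Nov 25, 2010

The website notice is posted on Sep 16, 2010; the 21-day comment period therefore ends Oct 7, 2010, and step 5 runs from that date. The window is 12–49 days after Oct 7, 2010; it closes on Nov 25, 2010.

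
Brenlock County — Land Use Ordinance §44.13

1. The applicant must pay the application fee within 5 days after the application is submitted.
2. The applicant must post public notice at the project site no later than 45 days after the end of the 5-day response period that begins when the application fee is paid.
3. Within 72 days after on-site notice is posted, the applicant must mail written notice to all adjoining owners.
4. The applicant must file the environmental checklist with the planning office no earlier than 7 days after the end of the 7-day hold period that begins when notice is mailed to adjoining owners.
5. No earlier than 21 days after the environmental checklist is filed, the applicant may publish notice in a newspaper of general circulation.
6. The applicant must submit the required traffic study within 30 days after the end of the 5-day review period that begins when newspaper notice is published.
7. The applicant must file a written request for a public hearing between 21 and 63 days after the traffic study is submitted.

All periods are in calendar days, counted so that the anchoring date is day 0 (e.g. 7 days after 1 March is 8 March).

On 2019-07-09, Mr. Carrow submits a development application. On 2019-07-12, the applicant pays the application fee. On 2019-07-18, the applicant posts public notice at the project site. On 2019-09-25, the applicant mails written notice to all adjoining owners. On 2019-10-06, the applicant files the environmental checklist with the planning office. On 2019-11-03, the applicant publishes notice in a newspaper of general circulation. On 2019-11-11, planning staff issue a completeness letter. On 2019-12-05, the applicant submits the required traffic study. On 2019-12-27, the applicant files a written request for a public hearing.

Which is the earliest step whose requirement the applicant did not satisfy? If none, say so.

Step 4

Step 1 — counting 5 days from 2019-07-09 (when the application is submitted) gives a deadline of 2019-07-14; done 2019-07-12 — timely.
Step 2 — counting 45 days from 2019-07-17 (end of the 5-day response period, which began when the application fee is paid on 2019-07-12) gives a deadline of 2019-08-31; 2019-07-18 is within that limit.
Step 3 — counting 72 days from 2019-07-18 (when on-site notice is posted) gives a deadline of 2019-09-28; 2019-09-25 is within that limit.
Step 4 — must wait 7 days from 2019-10-02 (end of the 7-day hold period, which began when notice is mailed to adjoining owners on 2019-09-25), so not before 2019-10-09; acted on 2019-10-06, 3 days prematurely.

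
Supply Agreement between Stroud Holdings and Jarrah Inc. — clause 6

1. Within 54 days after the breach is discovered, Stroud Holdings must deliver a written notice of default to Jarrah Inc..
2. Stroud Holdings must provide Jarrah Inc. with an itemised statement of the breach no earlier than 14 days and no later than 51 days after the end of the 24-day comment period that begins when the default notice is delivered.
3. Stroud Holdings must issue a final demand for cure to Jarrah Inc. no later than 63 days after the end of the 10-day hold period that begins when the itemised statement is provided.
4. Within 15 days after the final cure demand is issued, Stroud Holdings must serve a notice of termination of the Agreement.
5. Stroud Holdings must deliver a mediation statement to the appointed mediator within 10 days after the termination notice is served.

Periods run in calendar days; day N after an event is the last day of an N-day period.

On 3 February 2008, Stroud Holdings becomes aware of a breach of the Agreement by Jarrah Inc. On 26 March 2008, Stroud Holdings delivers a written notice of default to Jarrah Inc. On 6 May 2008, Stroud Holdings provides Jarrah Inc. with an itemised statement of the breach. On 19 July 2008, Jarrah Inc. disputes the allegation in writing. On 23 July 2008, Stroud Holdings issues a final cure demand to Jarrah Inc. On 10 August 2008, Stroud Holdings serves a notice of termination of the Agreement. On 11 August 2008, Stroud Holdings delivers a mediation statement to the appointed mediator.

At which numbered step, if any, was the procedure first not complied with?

Step 1 — counting 54 days from 3 February 2008 (when the breach is discovered) gives a deadline of 28 March 2008; 26 March 2008 is within that limit.
Step 2 — 14 and 51 days from 19 April 2008 (end of the 24-day comment period, which began when the default notice is delivered on 26 March 2008) are 3 May 2008 and 9 June 2008 respectively; done 6 May 2008 — within the window.
Step 3 — counting 63 days from 16 May 2008 (end of the 10-day hold period, which began when the itemised statement is provided on 6 May 2008) gives a deadline of 18 July 2008; not done until 23 July 2008, 5 days after the deadline.

Step 3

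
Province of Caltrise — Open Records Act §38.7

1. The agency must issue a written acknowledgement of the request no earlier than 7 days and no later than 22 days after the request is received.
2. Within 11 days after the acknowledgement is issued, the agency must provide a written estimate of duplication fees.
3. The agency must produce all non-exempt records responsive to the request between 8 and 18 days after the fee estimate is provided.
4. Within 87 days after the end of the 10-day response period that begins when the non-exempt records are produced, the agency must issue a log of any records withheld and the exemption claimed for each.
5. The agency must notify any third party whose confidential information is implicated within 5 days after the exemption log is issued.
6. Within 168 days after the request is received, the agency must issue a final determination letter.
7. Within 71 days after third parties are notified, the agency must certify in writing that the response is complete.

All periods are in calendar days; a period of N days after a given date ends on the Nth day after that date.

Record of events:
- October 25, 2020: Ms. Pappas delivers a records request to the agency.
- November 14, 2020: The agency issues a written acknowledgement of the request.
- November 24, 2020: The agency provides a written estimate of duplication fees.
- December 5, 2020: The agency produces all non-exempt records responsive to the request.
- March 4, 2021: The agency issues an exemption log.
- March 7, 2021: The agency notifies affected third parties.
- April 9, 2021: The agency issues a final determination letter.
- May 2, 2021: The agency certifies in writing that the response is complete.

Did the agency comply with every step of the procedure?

Step 1: the window is 7–22 days after October 25, 2020 (when the request is received), so November 1, 2020 through November 16, 2020; done November 14, 2020, which is between those dates.
Step 2: 11 days after November 14, 2020 (when the acknowledgement is issued) is November 25, 2020; November 24, 2020 is within that limit.
Step 3: the window is 8–18 days after November 24, 2020 (when the fee estimate is provided), so December 2, 2020 through December 12, 2020; done December 5, 2020, which is between those dates.
Step 4: 87 days after December 15, 2020 (end of the 10-day response period, which began when the non-exempt records are produced on December 5, 2020) is March 12, 2021; completed March 4, 2021, before the deadline.
Step 5: 5 days after March 4, 2021 (when the exemption log is issued) is March 9, 2021; March 7, 2021 is within that limit.
Step 6: 168 days after October 25, 2020 (when the request is received) is April 11, 2021; April 9, 2021 is within that limit.
Step 7: 71 days after March 7, 2021 (when third parties are notified) is May 17, 2021; completed May 2, 2021, before the deadline.

Yes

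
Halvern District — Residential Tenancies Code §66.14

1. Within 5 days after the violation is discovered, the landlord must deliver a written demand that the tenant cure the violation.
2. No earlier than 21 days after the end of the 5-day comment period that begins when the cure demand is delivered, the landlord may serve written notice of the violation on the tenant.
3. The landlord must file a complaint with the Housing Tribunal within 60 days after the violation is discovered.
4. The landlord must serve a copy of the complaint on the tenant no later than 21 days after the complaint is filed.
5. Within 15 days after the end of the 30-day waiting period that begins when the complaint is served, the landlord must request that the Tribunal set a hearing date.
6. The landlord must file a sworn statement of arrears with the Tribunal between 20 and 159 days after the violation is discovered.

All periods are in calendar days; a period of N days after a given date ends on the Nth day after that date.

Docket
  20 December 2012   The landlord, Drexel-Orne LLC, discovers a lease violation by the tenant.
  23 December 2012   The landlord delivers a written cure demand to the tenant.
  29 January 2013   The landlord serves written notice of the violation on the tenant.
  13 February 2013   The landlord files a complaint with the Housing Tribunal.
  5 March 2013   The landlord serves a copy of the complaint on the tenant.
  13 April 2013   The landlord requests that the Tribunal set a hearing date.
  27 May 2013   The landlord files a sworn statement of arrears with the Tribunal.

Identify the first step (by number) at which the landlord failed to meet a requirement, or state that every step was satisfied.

Step 1: 5 days after 20 December 2012 (when the violation is discovered) is 25 December 2012; done 23 December 2012 — timely.
Step 2: the earliest permitted date is 21 days after 28 December 2012 (end of the 5-day comment period, which began when the cure demand is delivered on 23 December 2012), i.e. 18 January 2013; done 29 January 2013, after the minimum wait.
Step 3: 60 days after 20 December 2012 (when the violation is discovered) is 18 February 2013; done 13 February 2013 — timely.
Step 4: 21 days after 13 February 2013 (when the complaint is filed) is 6 March 2013; done 5 March 2013 — timely.
Step 5: 15 days after 4 April 2013 (end of the 30-day waiting period, which began when the complaint is served on 5 March 2013) is 19 April 2013; done 13 April 2013 — timely.
Step 6: the window is 20–159 days after 20 December 2012 (when the violation is discovered), so 9 January 2013 through 28 May 2013; 27 May 2013 falls inside that range.

None — every step was satisfied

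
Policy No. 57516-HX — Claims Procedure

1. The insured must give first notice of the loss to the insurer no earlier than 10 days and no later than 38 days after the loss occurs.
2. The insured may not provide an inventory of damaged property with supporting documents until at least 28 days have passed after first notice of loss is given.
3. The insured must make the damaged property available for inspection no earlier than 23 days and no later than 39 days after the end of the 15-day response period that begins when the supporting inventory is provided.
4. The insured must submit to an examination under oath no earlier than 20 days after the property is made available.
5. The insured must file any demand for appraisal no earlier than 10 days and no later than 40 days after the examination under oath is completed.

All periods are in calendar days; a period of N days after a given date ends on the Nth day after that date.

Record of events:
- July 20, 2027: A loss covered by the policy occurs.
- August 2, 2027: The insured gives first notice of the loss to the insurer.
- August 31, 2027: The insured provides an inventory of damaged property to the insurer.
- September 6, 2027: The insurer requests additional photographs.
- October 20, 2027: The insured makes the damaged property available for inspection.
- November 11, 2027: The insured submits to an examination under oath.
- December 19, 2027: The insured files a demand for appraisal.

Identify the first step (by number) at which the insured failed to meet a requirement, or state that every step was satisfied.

None — every step was satisfied

Step 1: the window is 10–38 days after July 20, 2027 (when the loss occurs), so July 30, 2027 through August 27, 2027; done August 2, 2027, which is between those dates.
Step 2: the earliest permitted date is 28 days after August 2, 2027 (when first notice of loss is given), i.e. August 30, 2027; done August 31, 2027, after the minimum wait.
Step 3: the window is 23–39 days after September 15, 2027 (end of the 15-day response period, which began when the supporting inventory is provided on August 31, 2027), so October 8, 2027 through October 24, 2027; done October 20, 2027 — within the window.
Step 4: the earliest permitted date is 20 days after October 20, 2027 (when the property is made available), i.e. November 9, 2027; done November 11, 2027, after the minimum wait.
Step 5: the window is 10–40 days after November 11, 2027 (when the examination under oath is completed), so November 21, 2027 through December 21, 2027; done December 19, 2027, which is between those dates.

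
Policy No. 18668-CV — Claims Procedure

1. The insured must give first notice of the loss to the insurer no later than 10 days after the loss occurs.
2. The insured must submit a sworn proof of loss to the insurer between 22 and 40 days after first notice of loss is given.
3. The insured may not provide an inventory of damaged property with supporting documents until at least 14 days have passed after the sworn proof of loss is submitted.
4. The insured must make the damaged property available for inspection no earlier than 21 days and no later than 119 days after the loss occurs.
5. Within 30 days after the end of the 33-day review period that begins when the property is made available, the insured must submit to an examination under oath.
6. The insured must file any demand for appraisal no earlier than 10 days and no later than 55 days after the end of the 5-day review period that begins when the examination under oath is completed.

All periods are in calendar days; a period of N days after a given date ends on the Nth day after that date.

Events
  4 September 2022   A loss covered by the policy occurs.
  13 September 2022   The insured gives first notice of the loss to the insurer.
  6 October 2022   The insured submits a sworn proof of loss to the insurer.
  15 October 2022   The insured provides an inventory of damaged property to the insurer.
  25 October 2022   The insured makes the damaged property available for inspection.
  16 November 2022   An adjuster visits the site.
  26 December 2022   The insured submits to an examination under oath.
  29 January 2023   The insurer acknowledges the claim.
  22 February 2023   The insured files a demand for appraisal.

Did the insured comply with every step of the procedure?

No

(1) due by 4 September 2022 + 10 days = 14 September 2022; 13 September 2022 is within that limit.
(2) the permitted window runs from 13 September 2022 + 22 = 5 October 2022 to 13 September 2022 + 40 = 23 October 2022; done 6 October 2022 — within the window.
(3) permitted from 6 October 2022 + 14 days = 20 October 2022 onward; 15 October 2022 is 5 days before the earliest permitted date.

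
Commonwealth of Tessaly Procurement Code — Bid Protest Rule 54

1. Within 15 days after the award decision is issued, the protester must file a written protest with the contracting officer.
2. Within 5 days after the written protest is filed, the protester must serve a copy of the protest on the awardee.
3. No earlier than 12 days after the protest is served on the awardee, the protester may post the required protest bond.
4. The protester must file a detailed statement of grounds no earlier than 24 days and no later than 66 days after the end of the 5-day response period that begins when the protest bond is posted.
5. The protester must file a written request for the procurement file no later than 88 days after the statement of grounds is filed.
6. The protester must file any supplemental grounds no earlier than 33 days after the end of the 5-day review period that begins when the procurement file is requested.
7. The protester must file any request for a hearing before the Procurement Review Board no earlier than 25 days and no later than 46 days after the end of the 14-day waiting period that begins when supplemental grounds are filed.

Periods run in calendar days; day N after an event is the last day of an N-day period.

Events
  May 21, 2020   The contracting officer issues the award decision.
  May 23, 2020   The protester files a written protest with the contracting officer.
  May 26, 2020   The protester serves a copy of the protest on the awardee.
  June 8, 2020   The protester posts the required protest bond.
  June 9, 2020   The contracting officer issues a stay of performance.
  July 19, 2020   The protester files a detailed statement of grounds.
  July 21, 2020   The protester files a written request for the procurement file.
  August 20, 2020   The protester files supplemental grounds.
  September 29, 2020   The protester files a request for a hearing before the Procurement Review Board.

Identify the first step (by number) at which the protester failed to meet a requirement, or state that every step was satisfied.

Step 6

(1) due by May 21, 2020 + 15 days = June 5, 2020; May 23, 2020 is within that limit.
(2) due by May 23, 2020 + 5 days = May 28, 2020; done May 26, 2020 — timely.
(3) permitted from May 26, 2020 + 12 days = June 7, 2020 onward; June 8, 2020 is on or after that date.
(4) the permitted window runs from June 13, 2020 + 24 = July 7, 2020 to June 13, 2020 + 66 = August 18, 2020; done July 19, 2020, which is between those dates.
(5) due by July 19, 2020 + 88 days = October 15, 2020; completed July 21, 2020, before the deadline.
(6) permitted from July 26, 2020 + 33 days = August 28, 2020 onward; done August 20, 2020 — 8 days too early.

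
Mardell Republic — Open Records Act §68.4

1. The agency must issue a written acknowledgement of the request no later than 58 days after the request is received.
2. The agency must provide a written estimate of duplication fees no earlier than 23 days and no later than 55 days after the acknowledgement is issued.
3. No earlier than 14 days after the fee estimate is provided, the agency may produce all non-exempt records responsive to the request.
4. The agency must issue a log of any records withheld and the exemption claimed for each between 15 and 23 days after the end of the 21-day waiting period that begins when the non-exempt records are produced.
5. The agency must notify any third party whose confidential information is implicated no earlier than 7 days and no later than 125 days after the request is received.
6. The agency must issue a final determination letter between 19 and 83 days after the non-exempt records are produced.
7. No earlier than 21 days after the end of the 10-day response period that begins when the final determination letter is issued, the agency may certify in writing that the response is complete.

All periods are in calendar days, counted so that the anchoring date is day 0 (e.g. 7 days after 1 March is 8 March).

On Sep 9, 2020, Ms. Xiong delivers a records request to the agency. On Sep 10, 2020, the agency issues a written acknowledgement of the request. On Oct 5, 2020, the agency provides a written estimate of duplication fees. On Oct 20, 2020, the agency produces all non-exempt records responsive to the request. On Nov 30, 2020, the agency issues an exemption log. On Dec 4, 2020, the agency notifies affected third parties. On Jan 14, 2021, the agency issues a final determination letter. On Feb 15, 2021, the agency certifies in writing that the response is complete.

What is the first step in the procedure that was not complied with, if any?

Step 6

Step 1: 58 days after Sep 9, 2020 (when the request is received) is Nov 6, 2020; Sep 10, 2020 is within that limit.
Step 2: the window is 23–55 days after Sep 10, 2020 (when the acknowledgement is issued), so Oct 3, 2020 through Nov 4, 2020; done Oct 5, 2020 — within the window.
Step 3: the earliest permitted date is 14 days after Oct 5, 2020 (when the fee estimate is provided), i.e. Oct 19, 2020; Oct 20, 2020 is on or after that date.
Step 4: the window is 15–23 days after Nov 10, 2020 (end of the 21-day waiting period, which began when the non-exempt records are produced on Oct 20, 2020), so Nov 25, 2020 through Dec 3, 2020; Nov 30, 2020 falls inside that range.
Step 5: the window is 7–125 days after Sep 9, 2020 (when the request is received), so Sep 16, 2020 through Jan 12, 2021; done Dec 4, 2020, which is between those dates.
Step 6: the window is 19–83 days after Oct 20, 2020 (when the non-exempt records are produced), so Nov 8, 2020 through Jan 11, 2021; done Jan 14, 2021 — 3 days after the window closed.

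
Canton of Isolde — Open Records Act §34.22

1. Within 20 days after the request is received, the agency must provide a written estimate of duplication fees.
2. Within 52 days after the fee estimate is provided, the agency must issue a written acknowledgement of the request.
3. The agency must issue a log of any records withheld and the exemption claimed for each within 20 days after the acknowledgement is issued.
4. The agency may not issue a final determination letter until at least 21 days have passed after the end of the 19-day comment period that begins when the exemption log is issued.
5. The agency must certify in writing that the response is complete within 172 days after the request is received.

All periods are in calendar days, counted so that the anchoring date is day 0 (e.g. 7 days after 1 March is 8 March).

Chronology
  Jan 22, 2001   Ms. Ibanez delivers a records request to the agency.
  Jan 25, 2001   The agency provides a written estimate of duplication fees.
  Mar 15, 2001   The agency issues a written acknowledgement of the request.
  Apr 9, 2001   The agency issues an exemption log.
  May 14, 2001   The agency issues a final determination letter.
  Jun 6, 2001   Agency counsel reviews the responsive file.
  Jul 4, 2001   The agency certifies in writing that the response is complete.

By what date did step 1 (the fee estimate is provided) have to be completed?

Step 1 runs from Jan 22, 2001, when the request is received. 20 days after Jan 22, 2001 is Feb 11, 2001.

Feb 11, 2001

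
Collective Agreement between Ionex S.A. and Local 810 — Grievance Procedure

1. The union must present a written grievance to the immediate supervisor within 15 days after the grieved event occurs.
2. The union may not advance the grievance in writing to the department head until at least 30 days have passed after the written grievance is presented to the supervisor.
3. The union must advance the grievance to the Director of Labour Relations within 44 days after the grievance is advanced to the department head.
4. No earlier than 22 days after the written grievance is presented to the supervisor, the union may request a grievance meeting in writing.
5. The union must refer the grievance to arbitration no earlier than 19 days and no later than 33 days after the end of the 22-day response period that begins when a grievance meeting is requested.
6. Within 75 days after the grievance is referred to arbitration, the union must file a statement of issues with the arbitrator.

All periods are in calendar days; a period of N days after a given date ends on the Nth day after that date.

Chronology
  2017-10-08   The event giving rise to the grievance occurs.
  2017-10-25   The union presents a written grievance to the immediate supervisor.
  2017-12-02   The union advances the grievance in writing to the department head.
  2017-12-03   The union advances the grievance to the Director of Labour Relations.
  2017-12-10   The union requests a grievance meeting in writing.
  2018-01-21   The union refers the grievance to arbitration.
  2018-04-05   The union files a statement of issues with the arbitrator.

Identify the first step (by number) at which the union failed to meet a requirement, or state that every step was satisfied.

Step 1

(1) due by 2017-10-08 + 15 days = 2017-10-23; not done until 2017-10-25, 2 days after the deadline.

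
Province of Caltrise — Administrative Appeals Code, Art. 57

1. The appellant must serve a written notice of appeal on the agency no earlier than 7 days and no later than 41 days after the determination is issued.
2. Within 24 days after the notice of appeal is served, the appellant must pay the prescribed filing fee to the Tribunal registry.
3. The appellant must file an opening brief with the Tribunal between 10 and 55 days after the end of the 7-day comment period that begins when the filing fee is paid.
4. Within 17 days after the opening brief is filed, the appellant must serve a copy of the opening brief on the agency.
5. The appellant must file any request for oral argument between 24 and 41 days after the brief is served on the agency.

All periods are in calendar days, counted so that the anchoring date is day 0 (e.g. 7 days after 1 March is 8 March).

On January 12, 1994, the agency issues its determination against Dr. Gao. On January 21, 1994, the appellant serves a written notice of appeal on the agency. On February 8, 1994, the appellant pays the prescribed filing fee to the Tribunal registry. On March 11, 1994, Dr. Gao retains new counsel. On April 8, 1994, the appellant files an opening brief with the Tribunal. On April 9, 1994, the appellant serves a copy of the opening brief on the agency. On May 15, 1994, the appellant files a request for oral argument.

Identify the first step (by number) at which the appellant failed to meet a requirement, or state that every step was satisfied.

(1) the permitted window runs from January 12, 1994 + 7 = January 19, 1994 to January 12, 1994 + 41 = February 22, 1994; January 21, 1994 falls inside that range.
(2) due by January 21, 1994 + 24 days = February 14, 1994; February 8, 1994 is within that limit.
(3) the permitted window runs from February 15, 1994 + 10 = February 25, 1994 to February 15, 1994 + 55 = April 11, 1994; done April 8, 1994 — within the window.
(4) due by April 8, 1994 + 17 days = April 25, 1994; done April 9, 1994 — timely.
(5) the permitted window runs from April 9, 1994 + 24 = May 3, 1994 to April 9, 1994 + 41 = May 20, 1994; done May 15, 1994 — within the window.

None — every step was satisfied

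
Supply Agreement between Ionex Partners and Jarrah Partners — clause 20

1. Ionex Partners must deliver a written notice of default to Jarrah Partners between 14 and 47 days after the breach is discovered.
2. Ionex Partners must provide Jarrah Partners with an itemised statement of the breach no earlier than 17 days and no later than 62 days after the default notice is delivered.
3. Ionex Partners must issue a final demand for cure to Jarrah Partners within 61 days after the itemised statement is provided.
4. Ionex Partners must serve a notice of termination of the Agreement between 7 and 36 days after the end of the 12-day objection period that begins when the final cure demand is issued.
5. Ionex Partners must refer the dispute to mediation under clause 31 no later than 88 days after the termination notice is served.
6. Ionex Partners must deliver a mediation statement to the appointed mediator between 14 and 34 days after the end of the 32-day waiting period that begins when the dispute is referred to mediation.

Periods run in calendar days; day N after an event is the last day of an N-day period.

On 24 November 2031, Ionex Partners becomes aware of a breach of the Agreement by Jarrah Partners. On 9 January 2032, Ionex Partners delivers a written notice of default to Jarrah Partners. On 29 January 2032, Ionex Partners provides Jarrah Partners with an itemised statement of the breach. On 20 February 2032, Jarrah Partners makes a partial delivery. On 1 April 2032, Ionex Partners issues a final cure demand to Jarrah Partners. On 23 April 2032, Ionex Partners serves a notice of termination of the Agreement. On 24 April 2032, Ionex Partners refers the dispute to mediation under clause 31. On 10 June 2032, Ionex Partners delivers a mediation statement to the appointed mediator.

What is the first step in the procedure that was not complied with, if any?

Step 3

(1) the permitted window runs from 24 November 2031 + 14 = 8 December 2031 to 24 November 2031 + 47 = 10 January 2032; done 9 January 2032, which is between those dates.
(2) the permitted window runs from 9 January 2032 + 17 = 26 January 2032 to 9 January 2032 + 62 = 11 March 2032; done 29 January 2032 — within the window.
(3) due by 29 January 2032 + 61 days = 30 March 2032; not done until 1 April 2032, 2 days after the deadline.
That is the first point of non-compliance.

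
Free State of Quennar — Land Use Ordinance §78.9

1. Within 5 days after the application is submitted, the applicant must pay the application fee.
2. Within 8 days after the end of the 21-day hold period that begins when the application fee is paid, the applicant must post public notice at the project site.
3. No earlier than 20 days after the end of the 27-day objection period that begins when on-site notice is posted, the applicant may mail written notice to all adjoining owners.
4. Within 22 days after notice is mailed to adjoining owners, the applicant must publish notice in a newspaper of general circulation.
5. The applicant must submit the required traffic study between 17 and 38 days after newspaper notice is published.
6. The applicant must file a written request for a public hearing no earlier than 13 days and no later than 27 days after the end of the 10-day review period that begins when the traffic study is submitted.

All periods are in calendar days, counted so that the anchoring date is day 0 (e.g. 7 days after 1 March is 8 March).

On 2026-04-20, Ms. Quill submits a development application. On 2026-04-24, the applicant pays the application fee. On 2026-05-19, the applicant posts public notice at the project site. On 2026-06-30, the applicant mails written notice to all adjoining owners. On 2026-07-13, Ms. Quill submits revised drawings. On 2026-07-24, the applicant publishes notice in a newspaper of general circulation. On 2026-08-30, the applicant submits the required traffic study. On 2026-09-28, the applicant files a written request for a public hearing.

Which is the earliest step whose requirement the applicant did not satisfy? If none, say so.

Step 1 — counting 5 days from 2026-04-20 (when the application is submitted) gives a deadline of 2026-04-25; completed 2026-04-24, before the deadline.
Step 2 — counting 8 days from 2026-05-15 (end of the 21-day hold period, which began when the application fee is paid on 2026-04-24) gives a deadline of 2026-05-23; completed 2026-05-19, before the deadline.
Step 3 — must wait 20 days from 2026-06-15 (end of the 27-day objection period, which began when on-site notice is posted on 2026-05-19), so not before 2026-07-05; done 2026-06-30 — 5 days too early.
The analysis stops there.

Step 3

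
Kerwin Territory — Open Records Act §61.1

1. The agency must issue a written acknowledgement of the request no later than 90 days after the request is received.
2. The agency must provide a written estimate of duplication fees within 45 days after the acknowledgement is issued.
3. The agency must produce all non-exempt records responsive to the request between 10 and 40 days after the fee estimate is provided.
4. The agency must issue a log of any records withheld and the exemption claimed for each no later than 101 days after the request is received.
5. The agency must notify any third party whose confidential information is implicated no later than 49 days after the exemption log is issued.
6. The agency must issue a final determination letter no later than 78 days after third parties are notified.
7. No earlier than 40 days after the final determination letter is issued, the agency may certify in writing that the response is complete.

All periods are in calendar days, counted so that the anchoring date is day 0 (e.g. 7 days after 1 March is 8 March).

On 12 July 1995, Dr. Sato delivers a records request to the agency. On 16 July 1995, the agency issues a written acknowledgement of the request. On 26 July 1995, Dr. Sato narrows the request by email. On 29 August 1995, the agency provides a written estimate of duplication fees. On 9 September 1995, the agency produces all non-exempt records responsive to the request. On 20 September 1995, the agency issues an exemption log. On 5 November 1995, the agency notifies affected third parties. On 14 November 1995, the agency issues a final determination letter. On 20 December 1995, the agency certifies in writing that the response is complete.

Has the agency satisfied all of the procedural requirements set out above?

Step 1 — counting 90 days from 12 July 1995 (when the request is received) gives a deadline of 10 October 1995; done 16 July 1995 — timely.
Step 2 — counting 45 days from 16 July 1995 (when the acknowledgement is issued) gives a deadline of 30 August 1995; done 29 August 1995 — timely.
Step 3 — 10 and 40 days from 29 August 1995 (when the fee estimate is provided) are 8 September 1995 and 8 October 1995 respectively; done 9 September 1995, which is between those dates.
Step 4 — counting 101 days from 12 July 1995 (when the request is received) gives a deadline of 21 October 1995; completed 20 September 1995, before the deadline.
Step 5 — counting 49 days from 20 September 1995 (when the exemption log is issued) gives a deadline of 8 November 1995; completed 5 November 1995, before the deadline.
Step 6 — counting 78 days from 5 November 1995 (when third parties are notified) gives a deadline of 22 January 1996; done 14 November 1995 — timely.
Step 7 — must wait 40 days from 14 November 1995 (when the final determination letter is issued), so not before 24 December 1995; done 20 December 1995 — 4 days too early.
No need to go further; step 7 was not satisfied.

No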